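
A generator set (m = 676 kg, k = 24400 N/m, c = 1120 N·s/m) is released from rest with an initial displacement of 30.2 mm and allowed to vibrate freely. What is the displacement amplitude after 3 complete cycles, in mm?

2.19 mm

ζ = c/(2√(km)) = 1120/(2√(24400 × 676)) = 1120/8123 = 0.1379.
Logarithmic decrement δ = 2πζ/√(1 − ζ²) = 2π × 0.1379/√(1 − 0.0190) = 0.8747.
After n cycles, x_n/x₀ = e^(−nδ), so x_3 = 30.2 × e^(−3 × 0.8747) = 30.2 × 0.07250 = 2.190 mm.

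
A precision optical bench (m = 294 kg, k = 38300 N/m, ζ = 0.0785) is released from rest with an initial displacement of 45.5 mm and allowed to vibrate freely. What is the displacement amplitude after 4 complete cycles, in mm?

Logarithmic decrement δ = 2πζ/√(1 − ζ²) = 2π × 0.07850/√(1 − 0.00616) = 0.4948.
After n cycles, x_n/x₀ = e^(−nδ), so x_4 = 45.5 × e^(−4 × 0.4948) = 45.5 × 0.1382 = 6.288 mm.

6.29 mm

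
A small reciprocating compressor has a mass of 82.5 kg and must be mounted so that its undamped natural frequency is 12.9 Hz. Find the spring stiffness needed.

542000 N/m

ω_n = 2πf_n = 2π × 12.9 = 81.05 rad/s.
k = m·ω_n² = 82.5 × 81.05² = 82.5 × 6570 = 542000 N/m.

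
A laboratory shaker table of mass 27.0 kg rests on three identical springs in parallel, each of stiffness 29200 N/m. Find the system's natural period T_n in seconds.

Parallel springs add: k_eq = 3 × 29200 = 87600 N/m.
ω_n = √(k_eq/m) = √(87600/27.0) = √3244 = 56.96 rad/s.
T_n = 2π/ω_n = 6.283/56.96 = 0.1103 s.

0.110 s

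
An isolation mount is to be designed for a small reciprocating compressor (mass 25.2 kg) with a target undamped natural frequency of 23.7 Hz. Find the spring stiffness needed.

ω_n = 2πf_n = 2π × 23.7 = 148.9 rad/s.
k = m·ω_n² = 25.2 × 148.9² = 25.2 × 22170 = 558800 N/m.

559000 N/m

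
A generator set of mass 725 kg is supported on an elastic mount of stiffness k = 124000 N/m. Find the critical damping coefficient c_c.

c_c = 2√(k·m) = 2√(124000 × 725) = 2 × 9482 = 18960 N·s/m.

19000 N·s/m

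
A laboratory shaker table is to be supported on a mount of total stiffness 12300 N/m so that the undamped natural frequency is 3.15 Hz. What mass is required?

31.4 kg

ω_n = 2πf_n = 2π × 3.15 = 19.79 rad/s.
m = k/ω_n² = 12300/19.79² = 12300/391.7 = 31.40 kg.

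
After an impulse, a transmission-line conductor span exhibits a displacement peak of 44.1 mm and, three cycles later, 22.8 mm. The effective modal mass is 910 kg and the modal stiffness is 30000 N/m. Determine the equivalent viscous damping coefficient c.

Logarithmic decrement δ = (1/n)·ln(x₀/x_n) = (1/3)·ln(44.1/22.8) = (1/3)·ln(1.934) = 0.2199.
ζ = δ/√(4π² + δ²) = 0.2199/√(39.48 + 0.0484) = 0.2199/6.287 = 0.03498.
c = ζ · 2√(km) = 0.03498 × 2√(30000 × 910) = 0.03498 × 10450 = 365.5 N·s/m.

366 N·s/m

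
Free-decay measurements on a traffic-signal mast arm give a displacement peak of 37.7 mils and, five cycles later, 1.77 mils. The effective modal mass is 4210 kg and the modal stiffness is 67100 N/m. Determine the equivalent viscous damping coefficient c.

Logarithmic decrement δ = (1/n)·ln(x₀/x_n) = (1/5)·ln(37.7/1.77) = (1/5)·ln(21.30) = 0.6117.
ζ = δ/√(4π² + δ²) = 0.6117/√(39.48 + 0.374) = 0.6117/6.313 = 0.09690.
c = ζ · 2√(km) = 0.09690 × 2√(67100 × 4210) = 0.09690 × 33610 = 3257 N·s/m.

3260 N·s/m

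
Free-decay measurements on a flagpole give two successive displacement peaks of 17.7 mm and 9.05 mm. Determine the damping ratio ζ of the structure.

0.106

Logarithmic decrement δ = (1/n)·ln(x₀/x_n) = (1/1)·ln(17.7/9.05) = (1/1)·ln(1.956) = 0.6708.
ζ = δ/√(4π² + δ²) = 0.6708/√(39.48 + 0.450) = 0.6708/6.319 = 0.1062.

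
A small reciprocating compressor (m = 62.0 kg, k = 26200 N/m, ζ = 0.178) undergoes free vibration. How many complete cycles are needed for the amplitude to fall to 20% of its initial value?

2 cycles

Logarithmic decrement δ = 2πζ/√(1 − ζ²) = 2π × 0.1780/√(1 − 0.0317) = 1.137.
x_n/x₀ = e^(−nδ) ≤ 0.2; take ln: n ≥ ln(1/0.2)/δ = 1.609/1.137 = 1.416.
So 2 complete cycles are required.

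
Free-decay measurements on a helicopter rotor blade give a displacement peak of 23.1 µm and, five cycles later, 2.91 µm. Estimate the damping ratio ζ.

Logarithmic decrement δ = (1/n)·ln(x₀/x_n) = (1/5)·ln(23.1/2.91) = (1/5)·ln(7.938) = 0.4143.
ζ = δ/√(4π² + δ²) = 0.4143/√(39.48 + 0.172) = 0.4143/6.297 = 0.06580.

0.0658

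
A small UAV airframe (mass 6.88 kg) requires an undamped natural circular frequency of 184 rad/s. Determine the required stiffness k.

233000 N/m

k = m·ω_n² = 6.88 × 184.0² = 6.88 × 33860 = 232900 N/m.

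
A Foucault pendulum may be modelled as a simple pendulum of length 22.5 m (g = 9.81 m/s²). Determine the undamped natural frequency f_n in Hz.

0.105 Hz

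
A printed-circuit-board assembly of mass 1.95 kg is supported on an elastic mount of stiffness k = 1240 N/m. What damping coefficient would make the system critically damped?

98.3 N·s/m

c_c = 2√(k·m) = 2√(1240 × 1.95) = 2 × 49.17 = 98.35 N·s/m.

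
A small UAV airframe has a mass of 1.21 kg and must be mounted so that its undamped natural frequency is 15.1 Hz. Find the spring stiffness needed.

ω_n = 2πf_n = 2π × 15.1 = 94.88 rad/s.
k = m·ω_n² = 1.21 × 94.88² = 1.21 × 9001 = 10890 N/m.

10900 N/m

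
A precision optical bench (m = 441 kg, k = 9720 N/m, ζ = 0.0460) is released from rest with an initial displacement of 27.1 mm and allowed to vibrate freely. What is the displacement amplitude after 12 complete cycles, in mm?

Logarithmic decrement δ = 2πζ/√(1 − ζ²) = 2π × 0.04600/√(1 − 0.00212) = 0.2893.
After n cycles, x_n/x₀ = e^(−nδ), so x_12 = 27.1 × e^(−12 × 0.2893) = 27.1 × 0.03106 = 0.8416 mm.

0.842 mm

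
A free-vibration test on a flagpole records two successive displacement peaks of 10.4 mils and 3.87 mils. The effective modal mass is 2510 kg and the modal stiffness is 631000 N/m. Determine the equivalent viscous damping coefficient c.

Logarithmic decrement δ = (1/n)·ln(x₀/x_n) = (1/1)·ln(10.4/3.87) = (1/1)·ln(2.687) = 0.9886.
ζ = δ/√(4π² + δ²) = 0.9886/√(39.48 + 0.977) = 0.9886/6.360 = 0.1554.
c = ζ · 2√(km) = 0.1554 × 2√(631000 × 2510) = 0.1554 × 79590 = 12370 N·s/m.

12400 N·s/m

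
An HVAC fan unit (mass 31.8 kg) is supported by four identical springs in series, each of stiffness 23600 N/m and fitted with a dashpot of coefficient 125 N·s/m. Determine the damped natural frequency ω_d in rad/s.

13.5 rad/s

Series springs: 1/k_eq = 4/23600, so k_eq = 23600/4 = 5900 N/m.
ω_n = √(k_eq/m) = √(5900/31.8) = 13.62 rad/s.
Critical damping c_c = 2√(k_eq·m) = 2√(5900 × 31.8) = 866.3 N·s/m, so ζ = c/c_c = 125/866.3 = 0.1443.
ω_d = ω_n√(1 − ζ²) = 13.62 × √(1 − 0.0208) = 13.48 rad/s.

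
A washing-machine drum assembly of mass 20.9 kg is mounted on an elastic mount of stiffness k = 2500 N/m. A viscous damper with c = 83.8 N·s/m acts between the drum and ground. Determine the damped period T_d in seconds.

0.584 s

ω_n = √(k/m) = √(2500/20.9) = 10.94 rad/s.
Critical damping c_c = 2√(k·m) = 2√(2500 × 20.9) = 457.2 N·s/m, so ζ = c/c_c = 83.8/457.2 = 0.1833.
ω_d = ω_n√(1 − ζ²) = 10.94 × √(1 − 0.0336) = 10.75 rad/s.
T_d = 2π/ω_d = 0.5844 s.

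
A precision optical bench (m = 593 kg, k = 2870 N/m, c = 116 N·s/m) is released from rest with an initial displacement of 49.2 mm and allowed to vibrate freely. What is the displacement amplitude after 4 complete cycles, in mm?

16.1 mm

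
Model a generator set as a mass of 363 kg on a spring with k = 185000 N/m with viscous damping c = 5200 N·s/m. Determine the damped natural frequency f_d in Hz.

ω_n = √(k/m) = √(185000/363) = 22.58 rad/s.
Critical damping c_c = 2√(k·m) = 2√(185000 × 363) = 16390 N·s/m, so ζ = c/c_c = 5200/16390 = 0.3173.
ω_d = ω_n√(1 − ζ²) = 22.58 × √(1 − 0.101) = 21.41 rad/s.
f_d = ω_d/(2π) = 3.407 Hz.

3.41 Hz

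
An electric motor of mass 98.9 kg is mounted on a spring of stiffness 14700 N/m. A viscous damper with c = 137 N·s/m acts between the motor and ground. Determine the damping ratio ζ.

ω_n = √(k/m) = √(14700/98.9) = 12.19 rad/s.
Critical damping c_c = 2√(k·m) = 2√(14700 × 98.9) = 2411 N·s/m, so ζ = c/c_c = 137/2411 = 0.05681.

0.0568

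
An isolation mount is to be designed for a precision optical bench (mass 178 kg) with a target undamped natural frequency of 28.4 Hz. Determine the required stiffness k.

ω_n = 2πf_n = 2π × 28.4 = 178.4 rad/s.
k = m·ω_n² = 178 × 178.4² = 178 × 31840 = 5668000 N/m.

5670000 N/m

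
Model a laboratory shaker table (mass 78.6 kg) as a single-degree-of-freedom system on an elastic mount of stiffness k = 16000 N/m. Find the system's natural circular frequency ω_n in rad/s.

14.3 rad/s

ω_n = √(k/m) = √(16000/78.6) = √203.6 = 14.27 rad/s.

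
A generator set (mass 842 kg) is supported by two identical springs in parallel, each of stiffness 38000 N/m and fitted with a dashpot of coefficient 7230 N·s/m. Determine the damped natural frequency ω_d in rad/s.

Parallel springs add: k_eq = 2 × 38000 = 76000 N/m.
ω_n = √(k_eq/m) = √(76000/842) = 9.501 rad/s.
Critical damping c_c = 2√(k_eq·m) = 2√(76000 × 842) = 16000 N·s/m, so ζ = c/c_c = 7230/16000 = 0.4519.
ω_d = ω_n√(1 − ζ²) = 9.501 × √(1 − 0.204) = 8.475 rad/s.

8.48 rad/s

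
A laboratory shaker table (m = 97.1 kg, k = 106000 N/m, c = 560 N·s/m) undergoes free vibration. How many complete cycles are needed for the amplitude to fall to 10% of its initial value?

5 cycles

ζ = c/(2√(km)) = 560/(2√(106000 × 97.1)) = 560/6416 = 0.08728.
Logarithmic decrement δ = 2πζ/√(1 − ζ²) = 2π × 0.08728/√(1 − 0.00762) = 0.5505.
x_n/x₀ = e^(−nδ) ≤ 0.1; take ln: n ≥ ln(1/0.1)/δ = 2.303/0.5505 = 4.183.
So 5 complete cycles are required.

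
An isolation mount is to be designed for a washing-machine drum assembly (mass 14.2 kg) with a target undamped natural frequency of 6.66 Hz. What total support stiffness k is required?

24900 N/m

ω_n = 2πf_n = 2π × 6.66 = 41.85 rad/s.
k = m·ω_n² = 14.2 × 41.85² = 14.2 × 1751 = 24870 N/m.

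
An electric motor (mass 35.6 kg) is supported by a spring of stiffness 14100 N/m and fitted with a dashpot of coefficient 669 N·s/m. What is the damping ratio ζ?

0.472

ω_n = √(k/m) = √(14100/35.6) = 19.90 rad/s.
Critical damping c_c = 2√(k·m) = 2√(14100 × 35.6) = 1417 N·s/m, so ζ = c/c_c = 669/1417 = 0.4721.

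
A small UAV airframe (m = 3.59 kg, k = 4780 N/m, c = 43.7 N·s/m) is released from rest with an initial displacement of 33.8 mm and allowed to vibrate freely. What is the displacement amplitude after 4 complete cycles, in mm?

0.481 mm

ζ = c/(2√(km)) = 43.7/(2√(4780 × 3.59)) = 43.7/262.0 = 0.1668.
Logarithmic decrement δ = 2πζ/√(1 − ζ²) = 2π × 0.1668/√(1 − 0.0278) = 1.063.
After n cycles, x_n/x₀ = e^(−nδ), so x_4 = 33.8 × e^(−4 × 1.063) = 33.8 × 0.01424 = 0.4813 mm.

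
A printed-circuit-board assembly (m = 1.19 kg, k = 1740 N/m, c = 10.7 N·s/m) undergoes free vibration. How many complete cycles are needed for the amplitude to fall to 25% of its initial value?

2 cycles

ζ = c/(2√(km)) = 10.7/(2√(1740 × 1.19)) = 10.7/91.01 = 0.1176.
Logarithmic decrement δ = 2πζ/√(1 − ζ²) = 2π × 0.1176/√(1 − 0.0138) = 0.7439.
x_n/x₀ = e^(−nδ) ≤ 0.25; take ln: n ≥ ln(1/0.25)/δ = 1.386/0.7439 = 1.864.
So 2 complete cycles are required.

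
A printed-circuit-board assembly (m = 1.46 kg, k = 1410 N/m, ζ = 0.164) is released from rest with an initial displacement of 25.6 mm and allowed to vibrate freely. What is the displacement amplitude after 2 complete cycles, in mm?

3.17 mm

Logarithmic decrement δ = 2πζ/√(1 − ζ²) = 2π × 0.1640/√(1 − 0.0269) = 1.045.
After n cycles, x_n/x₀ = e^(−nδ), so x_2 = 25.6 × e^(−2 × 1.045) = 25.6 × 0.1238 = 3.169 mm.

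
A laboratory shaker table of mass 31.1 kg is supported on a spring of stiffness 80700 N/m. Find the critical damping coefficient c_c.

c_c = 2√(k·m) = 2√(80700 × 31.1) = 2 × 1584 = 3168 N·s/m.

3170 N·s/m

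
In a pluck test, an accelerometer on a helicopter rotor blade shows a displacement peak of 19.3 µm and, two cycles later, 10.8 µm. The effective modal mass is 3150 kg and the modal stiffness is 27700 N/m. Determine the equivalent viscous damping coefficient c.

862 N·s/m

Logarithmic decrement δ = (1/n)·ln(x₀/x_n) = (1/2)·ln(19.3/10.8) = (1/2)·ln(1.787) = 0.2903.
ζ = δ/√(4π² + δ²) = 0.2903/√(39.48 + 0.0843) = 0.2903/6.290 = 0.04615.
c = ζ · 2√(km) = 0.04615 × 2√(27700 × 3150) = 0.04615 × 18680 = 862.2 N·s/m.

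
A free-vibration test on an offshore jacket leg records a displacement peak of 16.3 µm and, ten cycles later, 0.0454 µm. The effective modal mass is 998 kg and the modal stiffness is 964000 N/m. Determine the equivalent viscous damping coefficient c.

5780 N·s/m

Logarithmic decrement δ = (1/n)·ln(x₀/x_n) = (1/10)·ln(16.3/0.0454) = (1/10)·ln(359.0) = 0.5883.
ζ = δ/√(4π² + δ²) = 0.5883/√(39.48 + 0.346) = 0.5883/6.311 = 0.09323.
c = ζ · 2√(km) = 0.09323 × 2√(964000 × 998) = 0.09323 × 62030 = 5783 N·s/m.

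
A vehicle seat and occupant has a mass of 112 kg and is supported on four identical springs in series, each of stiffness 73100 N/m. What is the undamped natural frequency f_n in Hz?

Series springs: 1/k_eq = 4/73100, so k_eq = 73100/4 = 18280 N/m.
ω_n = √(k_eq/m) = √(18280/112) = √163.2 = 12.77 rad/s.
f_n = ω_n/(2π) = 12.77/6.283 = 2.033 Hz.

2.03 Hz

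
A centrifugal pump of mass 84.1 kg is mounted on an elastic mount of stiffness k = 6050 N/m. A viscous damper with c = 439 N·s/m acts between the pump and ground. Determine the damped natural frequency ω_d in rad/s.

ω_n = √(k/m) = √(6050/84.1) = 8.482 rad/s.
Critical damping c_c = 2√(k·m) = 2√(6050 × 84.1) = 1427 N·s/m, so ζ = c/c_c = 439/1427 = 0.3077.
ω_d = ω_n√(1 − ζ²) = 8.482 × √(1 − 0.0947) = 8.070 rad/s.

8.07 rad/s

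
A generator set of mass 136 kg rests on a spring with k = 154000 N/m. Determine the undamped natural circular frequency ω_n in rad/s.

33.7 rad/s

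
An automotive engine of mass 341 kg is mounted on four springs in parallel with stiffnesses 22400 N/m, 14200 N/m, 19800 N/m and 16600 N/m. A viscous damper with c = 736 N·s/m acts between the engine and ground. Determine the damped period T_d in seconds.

Parallel springs add: k_eq = 22400 + 14200 + 19800 + 16600 = 73000 N/m.
ω_n = √(k_eq/m) = √(73000/341) = 14.63 rad/s.
Critical damping c_c = 2√(k_eq·m) = 2√(73000 × 341) = 9979 N·s/m, so ζ = c/c_c = 736/9979 = 0.07376.
ω_d = ω_n√(1 − ζ²) = 14.63 × √(1 − 0.00544) = 14.59 rad/s.
T_d = 2π/ω_d = 0.4306 s.

0.431 s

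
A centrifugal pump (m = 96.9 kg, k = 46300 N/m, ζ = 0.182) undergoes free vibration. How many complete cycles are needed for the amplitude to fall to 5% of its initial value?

3 cycles

Logarithmic decrement δ = 2πζ/√(1 − ζ²) = 2π × 0.1820/√(1 − 0.0331) = 1.163.
x_n/x₀ = e^(−nδ) ≤ 0.05; take ln: n ≥ ln(1/0.05)/δ = 2.996/1.163 = 2.576.
So 3 complete cycles are required.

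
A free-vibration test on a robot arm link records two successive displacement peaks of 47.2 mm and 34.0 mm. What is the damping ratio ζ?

0.0521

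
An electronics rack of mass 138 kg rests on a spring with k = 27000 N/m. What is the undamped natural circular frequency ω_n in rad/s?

14.0 rad/s

ω_n = √(k/m) = √(27000/138) = √195.7 = 13.99 rad/s.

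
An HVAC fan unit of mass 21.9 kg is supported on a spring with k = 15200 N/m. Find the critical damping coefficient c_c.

1150 N·s/m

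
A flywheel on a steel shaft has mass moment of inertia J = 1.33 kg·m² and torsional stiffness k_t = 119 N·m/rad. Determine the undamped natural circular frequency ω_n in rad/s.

9.46 rad/s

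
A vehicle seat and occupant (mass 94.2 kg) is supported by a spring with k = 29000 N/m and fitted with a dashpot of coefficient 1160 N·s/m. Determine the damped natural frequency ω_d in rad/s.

ω_n = √(k/m) = √(29000/94.2) = 17.55 rad/s.
Critical damping c_c = 2√(k·m) = 2√(29000 × 94.2) = 3306 N·s/m, so ζ = c/c_c = 1160/3306 = 0.3509.
ω_d = ω_n√(1 − ζ²) = 17.55 × √(1 − 0.123) = 16.43 rad/s.

16.4 rad/s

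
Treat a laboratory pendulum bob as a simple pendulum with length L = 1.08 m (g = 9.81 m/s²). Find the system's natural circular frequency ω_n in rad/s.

3.01 rad/s

For a simple pendulum ω_n = √(g/L) = √(9.81/1.08) = √9.083 = 3.014 rad/s.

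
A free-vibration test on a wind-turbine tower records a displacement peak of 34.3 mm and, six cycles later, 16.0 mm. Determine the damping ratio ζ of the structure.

0.0202

Logarithmic decrement δ = (1/n)·ln(x₀/x_n) = (1/6)·ln(34.3/16.0) = (1/6)·ln(2.144) = 0.1271.
ζ = δ/√(4π² + δ²) = 0.1271/√(39.48 + 0.0162) = 0.1271/6.284 = 0.02022.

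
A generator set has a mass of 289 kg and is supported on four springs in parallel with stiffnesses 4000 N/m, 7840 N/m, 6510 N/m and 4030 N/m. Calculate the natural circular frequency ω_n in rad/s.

Parallel springs add: k_eq = 4000 + 7840 + 6510 + 4030 = 22380 N/m.
ω_n = √(k_eq/m) = √(22380/289) = √77.44 = 8.800 rad/s.

8.80 rad/s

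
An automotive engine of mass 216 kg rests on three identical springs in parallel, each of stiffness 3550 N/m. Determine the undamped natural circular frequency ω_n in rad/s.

Parallel springs add: k_eq = 3 × 3550 = 10650 N/m.
ω_n = √(k_eq/m) = √(10650/216) = √49.31 = 7.022 rad/s.

7.02 rad/s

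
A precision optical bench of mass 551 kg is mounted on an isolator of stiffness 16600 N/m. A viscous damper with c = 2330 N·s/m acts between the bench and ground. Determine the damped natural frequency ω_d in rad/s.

ω_n = √(k/m) = √(16600/551) = 5.489 rad/s.
Critical damping c_c = 2√(k·m) = 2√(16600 × 551) = 6049 N·s/m, so ζ = c/c_c = 2330/6049 = 0.3852.
ω_d = ω_n√(1 − ζ²) = 5.489 × √(1 − 0.148) = 5.065 rad/s.

5.07 rad/s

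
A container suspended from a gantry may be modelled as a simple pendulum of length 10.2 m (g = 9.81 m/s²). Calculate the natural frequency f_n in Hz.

For a simple pendulum ω_n = √(g/L) = √(9.81/10.2) = √0.9618 = 0.9807 rad/s.
f_n = ω_n/(2π) = 0.9807/6.283 = 0.1561 Hz.

0.156 Hz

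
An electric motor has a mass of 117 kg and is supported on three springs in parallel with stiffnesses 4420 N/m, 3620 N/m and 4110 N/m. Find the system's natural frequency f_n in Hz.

1.62 Hz

Parallel springs add: k_eq = 4420 + 3620 + 4110 = 12150 N/m.
ω_n = √(k_eq/m) = √(12150/117) = √103.8 = 10.19 rad/s.
f_n = ω_n/(2π) = 10.19/6.283 = 1.622 Hz.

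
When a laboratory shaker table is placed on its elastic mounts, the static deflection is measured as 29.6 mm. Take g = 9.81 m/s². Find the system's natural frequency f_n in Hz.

2.90 Hz

ω_n = √(g/δ_st) = √(9.81/0.0296) = √331.4 = 18.20 rad/s.
f_n = ω_n/(2π) = 18.20/6.283 = 2.897 Hz.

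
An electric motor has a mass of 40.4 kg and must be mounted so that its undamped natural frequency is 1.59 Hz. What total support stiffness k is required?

ω_n = 2πf_n = 2π × 1.59 = 9.990 rad/s.
k = m·ω_n² = 40.4 × 9.990² = 40.4 × 99.81 = 4032 N/m.

4030 N/m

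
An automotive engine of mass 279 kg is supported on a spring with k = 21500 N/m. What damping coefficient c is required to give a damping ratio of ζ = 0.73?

c_c = 2√(k·m) = 2√(21500 × 279) = 4898 N·s/m.
c = ζ·c_c = 0.73 × 4898 = 3576 N·s/m.

3580 N·s/m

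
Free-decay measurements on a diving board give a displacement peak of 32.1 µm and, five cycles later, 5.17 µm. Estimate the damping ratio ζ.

Logarithmic decrement δ = (1/n)·ln(x₀/x_n) = (1/5)·ln(32.1/5.17) = (1/5)·ln(6.209) = 0.3652.
ζ = δ/√(4π² + δ²) = 0.3652/√(39.48 + 0.133) = 0.3652/6.294 = 0.05802.

0.0580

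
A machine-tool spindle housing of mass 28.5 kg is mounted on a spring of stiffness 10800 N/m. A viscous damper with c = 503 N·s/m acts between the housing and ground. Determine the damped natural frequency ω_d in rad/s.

17.4 rad/s

ω_n = √(k/m) = √(10800/28.5) = 19.47 rad/s.
Critical damping c_c = 2√(k·m) = 2√(10800 × 28.5) = 1110 N·s/m, so ζ = c/c_c = 503/1110 = 0.4533.
ω_d = ω_n√(1 − ζ²) = 19.47 × √(1 − 0.205) = 17.35 rad/s.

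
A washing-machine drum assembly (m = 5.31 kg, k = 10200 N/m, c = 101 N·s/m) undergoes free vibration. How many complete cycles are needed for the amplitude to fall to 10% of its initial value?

ζ = c/(2√(km)) = 101/(2√(10200 × 5.31)) = 101/465.5 = 0.2170.
Logarithmic decrement δ = 2πζ/√(1 − ζ²) = 2π × 0.2170/√(1 − 0.0471) = 1.397.
x_n/x₀ = e^(−nδ) ≤ 0.1; take ln: n ≥ ln(1/0.1)/δ = 2.303/1.397 = 1.649.
So 2 complete cycles are required.

2 cycles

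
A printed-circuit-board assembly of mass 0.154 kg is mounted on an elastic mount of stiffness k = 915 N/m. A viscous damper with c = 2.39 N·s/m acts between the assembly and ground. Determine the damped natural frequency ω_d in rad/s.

ω_n = √(k/m) = √(915.0/0.154) = 77.08 rad/s.
Critical damping c_c = 2√(k·m) = 2√(915.0 × 0.154) = 23.74 N·s/m, so ζ = c/c_c = 2.39/23.74 = 0.1007.
ω_d = ω_n√(1 − ζ²) = 77.08 × √(1 − 0.0101) = 76.69 rad/s.

76.7 rad/s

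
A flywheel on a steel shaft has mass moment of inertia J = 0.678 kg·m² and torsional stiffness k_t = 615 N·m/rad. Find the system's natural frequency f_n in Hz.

ω_n = √(k_t/J) = √(615/0.678) = √907.1 = 30.12 rad/s.
f_n = ω_n/(2π) = 30.12/6.283 = 4.793 Hz.

4.79 Hz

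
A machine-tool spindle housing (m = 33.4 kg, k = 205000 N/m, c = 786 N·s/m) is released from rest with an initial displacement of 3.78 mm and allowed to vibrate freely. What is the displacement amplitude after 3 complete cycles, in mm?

0.216 mm

ζ = c/(2√(km)) = 786/(2√(205000 × 33.4)) = 786/5233 = 0.1502.
Logarithmic decrement δ = 2πζ/√(1 − ζ²) = 2π × 0.1502/√(1 − 0.0226) = 0.9545.
After n cycles, x_n/x₀ = e^(−nδ), so x_3 = 3.78 × e^(−3 × 0.9545) = 3.78 × 0.05707 = 0.2157 mm.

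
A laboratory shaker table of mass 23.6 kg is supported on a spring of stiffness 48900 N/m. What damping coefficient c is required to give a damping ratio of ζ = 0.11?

236 N·s/m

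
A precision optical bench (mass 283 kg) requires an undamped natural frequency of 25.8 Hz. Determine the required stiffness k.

7440000 N/m

ω_n = 2πf_n = 2π × 25.8 = 162.1 rad/s.
k = m·ω_n² = 283 × 162.1² = 283 × 26280 = 7437000 N/m.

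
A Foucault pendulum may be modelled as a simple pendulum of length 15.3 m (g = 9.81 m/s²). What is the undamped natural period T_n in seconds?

For a simple pendulum ω_n = √(g/L) = √(9.81/15.3) = √0.6412 = 0.8007 rad/s.
T_n = 2π/ω_n = 6.283/0.8007 = 7.847 s.

7.85 s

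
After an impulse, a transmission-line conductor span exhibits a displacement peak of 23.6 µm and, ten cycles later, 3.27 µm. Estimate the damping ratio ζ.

Logarithmic decrement δ = (1/n)·ln(x₀/x_n) = (1/10)·ln(23.6/3.27) = (1/10)·ln(7.217) = 0.1976.
ζ = δ/√(4π² + δ²) = 0.1976/√(39.48 + 0.0391) = 0.1976/6.286 = 0.03144.

0.0314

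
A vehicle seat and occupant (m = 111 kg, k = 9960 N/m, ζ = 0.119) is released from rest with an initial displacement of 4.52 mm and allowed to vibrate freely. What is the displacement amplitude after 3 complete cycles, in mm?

0.472 mm

Logarithmic decrement δ = 2πζ/√(1 − ζ²) = 2π × 0.1190/√(1 − 0.0142) = 0.7531.
After n cycles, x_n/x₀ = e^(−nδ), so x_3 = 4.52 × e^(−3 × 0.7531) = 4.52 × 0.1044 = 0.4721 mm.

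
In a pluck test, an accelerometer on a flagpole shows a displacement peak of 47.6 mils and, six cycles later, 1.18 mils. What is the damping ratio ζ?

Logarithmic decrement δ = (1/n)·ln(x₀/x_n) = (1/6)·ln(47.6/1.18) = (1/6)·ln(40.34) = 0.6162.
ζ = δ/√(4π² + δ²) = 0.6162/√(39.48 + 0.380) = 0.6162/6.313 = 0.09761.

0.0976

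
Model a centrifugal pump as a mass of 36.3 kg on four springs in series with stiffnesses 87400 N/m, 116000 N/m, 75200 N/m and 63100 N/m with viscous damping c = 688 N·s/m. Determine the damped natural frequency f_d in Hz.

3.45 Hz

Series springs: 1/k_eq = 1/87400 + 1/116000 + 1/75200 + 1/63100 = 4.921×10^-5, so k_eq = 20320 N/m.
ω_n = √(k_eq/m) = √(20320/36.3) = 23.66 rad/s.
Critical damping c_c = 2√(k_eq·m) = 2√(20320 × 36.3) = 1718 N·s/m, so ζ = c/c_c = 688/1718 = 0.4005.
ω_d = ω_n√(1 − ζ²) = 23.66 × √(1 − 0.160) = 21.68 rad/s.
f_d = ω_d/(2π) = 3.450 Hz.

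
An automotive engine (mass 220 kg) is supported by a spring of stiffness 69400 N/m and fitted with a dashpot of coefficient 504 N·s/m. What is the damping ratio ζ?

0.0645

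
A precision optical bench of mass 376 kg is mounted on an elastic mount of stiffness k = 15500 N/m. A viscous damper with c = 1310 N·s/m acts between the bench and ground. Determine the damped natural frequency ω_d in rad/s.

ω_n = √(k/m) = √(15500/376) = 6.421 rad/s.
Critical damping c_c = 2√(k·m) = 2√(15500 × 376) = 4828 N·s/m, so ζ = c/c_c = 1310/4828 = 0.2713.
ω_d = ω_n√(1 − ζ²) = 6.421 × √(1 − 0.0736) = 6.180 rad/s.

6.18 rad/s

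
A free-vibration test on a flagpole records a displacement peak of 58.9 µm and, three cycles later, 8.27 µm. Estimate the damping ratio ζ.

0.104

Logarithmic decrement δ = (1/n)·ln(x₀/x_n) = (1/3)·ln(58.9/8.27) = (1/3)·ln(7.122) = 0.6544.
ζ = δ/√(4π² + δ²) = 0.6544/√(39.48 + 0.428) = 0.6544/6.317 = 0.1036.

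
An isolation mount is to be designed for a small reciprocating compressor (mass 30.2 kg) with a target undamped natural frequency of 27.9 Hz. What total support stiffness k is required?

928000 N/m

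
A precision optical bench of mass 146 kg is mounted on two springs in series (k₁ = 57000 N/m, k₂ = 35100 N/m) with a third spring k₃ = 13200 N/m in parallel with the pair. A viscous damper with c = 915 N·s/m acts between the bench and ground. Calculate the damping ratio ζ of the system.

0.203

Series pair: k_s = k₁k₂/(k₁+k₂) = (57000)(35100)/(57000 + 35100) = 21720 N/m. In parallel with k₃: k_eq = 21720 + 13200 = 34920 N/m.
ω_n = √(k_eq/m) = √(34920/146) = 15.47 rad/s.
Critical damping c_c = 2√(k_eq·m) = 2√(34920 × 146) = 4516 N·s/m, so ζ = c/c_c = 915/4516 = 0.2026.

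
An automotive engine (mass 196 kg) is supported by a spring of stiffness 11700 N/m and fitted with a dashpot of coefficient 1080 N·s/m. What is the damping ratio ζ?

ω_n = √(k/m) = √(11700/196) = 7.726 rad/s.
Critical damping c_c = 2√(k·m) = 2√(11700 × 196) = 3029 N·s/m, so ζ = c/c_c = 1080/3029 = 0.3566.

0.357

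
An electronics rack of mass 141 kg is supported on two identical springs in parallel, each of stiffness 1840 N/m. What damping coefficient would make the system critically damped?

1440 N·s/m

Parallel springs add: k_eq = 2 × 1840 = 3680 N/m.
c_c = 2√(k_eq·m) = 2√(3680 × 141) = 2 × 720.3 = 1441 N·s/m.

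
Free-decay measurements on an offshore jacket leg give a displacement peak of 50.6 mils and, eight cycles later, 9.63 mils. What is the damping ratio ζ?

0.0330

Logarithmic decrement δ = (1/n)·ln(x₀/x_n) = (1/8)·ln(50.6/9.63) = (1/8)·ln(5.254) = 0.2074.
ζ = δ/√(4π² + δ²) = 0.2074/√(39.48 + 0.0430) = 0.2074/6.287 = 0.03299.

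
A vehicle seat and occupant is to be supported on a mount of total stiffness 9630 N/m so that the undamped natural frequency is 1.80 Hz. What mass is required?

75.3 kg

ω_n = 2πf_n = 2π × 1.80 = 11.31 rad/s.
m = k/ω_n² = 9630/11.31² = 9630/127.9 = 75.29 kg.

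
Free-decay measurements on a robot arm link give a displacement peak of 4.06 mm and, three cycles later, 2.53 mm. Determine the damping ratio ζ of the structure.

0.0251

Logarithmic decrement δ = (1/n)·ln(x₀/x_n) = (1/3)·ln(4.06/2.53) = (1/3)·ln(1.605) = 0.1577.
ζ = δ/√(4π² + δ²) = 0.1577/√(39.48 + 0.0249) = 0.1577/6.285 = 0.02508.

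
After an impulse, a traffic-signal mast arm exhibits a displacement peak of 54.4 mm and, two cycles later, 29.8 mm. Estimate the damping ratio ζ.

0.0478

Logarithmic decrement δ = (1/n)·ln(x₀/x_n) = (1/2)·ln(54.4/29.8) = (1/2)·ln(1.826) = 0.3009.
ζ = δ/√(4π² + δ²) = 0.3009/√(39.48 + 0.0906) = 0.3009/6.290 = 0.04784.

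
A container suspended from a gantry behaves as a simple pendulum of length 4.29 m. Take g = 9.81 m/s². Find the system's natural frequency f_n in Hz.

For a simple pendulum ω_n = √(g/L) = √(9.81/4.29) = √2.287 = 1.512 rad/s.
f_n = ω_n/(2π) = 1.512/6.283 = 0.2407 Hz.

0.241 Hz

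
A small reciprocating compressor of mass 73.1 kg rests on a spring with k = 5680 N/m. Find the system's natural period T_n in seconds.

ω_n = √(k/m) = √(5680/73.1) = √77.70 = 8.815 rad/s.
T_n = 2π/ω_n = 6.283/8.815 = 0.7128 s.

0.713 s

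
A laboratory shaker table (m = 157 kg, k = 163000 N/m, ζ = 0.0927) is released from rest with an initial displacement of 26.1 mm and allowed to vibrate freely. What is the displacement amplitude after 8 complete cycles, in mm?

Logarithmic decrement δ = 2πζ/√(1 − ζ²) = 2π × 0.09270/√(1 − 0.00859) = 0.5850.
After n cycles, x_n/x₀ = e^(−nδ), so x_8 = 26.1 × e^(−8 × 0.5850) = 26.1 × 0.009281 = 0.2422 mm.

0.242 mm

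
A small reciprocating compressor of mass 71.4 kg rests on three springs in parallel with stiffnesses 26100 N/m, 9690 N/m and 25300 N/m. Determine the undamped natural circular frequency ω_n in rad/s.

29.3 rad/s

Parallel springs add: k_eq = 26100 + 9690 + 25300 = 61090 N/m.
ω_n = √(k_eq/m) = √(61090/71.4) = √855.6 = 29.25 rad/s.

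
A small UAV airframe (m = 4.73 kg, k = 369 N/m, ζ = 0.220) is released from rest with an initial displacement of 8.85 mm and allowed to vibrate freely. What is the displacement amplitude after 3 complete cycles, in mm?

Logarithmic decrement δ = 2πζ/√(1 − ζ²) = 2π × 0.2200/√(1 − 0.0484) = 1.417.
After n cycles, x_n/x₀ = e^(−nδ), so x_3 = 8.85 × e^(−3 × 1.417) = 8.85 × 0.01425 = 0.1261 mm.

0.126 mm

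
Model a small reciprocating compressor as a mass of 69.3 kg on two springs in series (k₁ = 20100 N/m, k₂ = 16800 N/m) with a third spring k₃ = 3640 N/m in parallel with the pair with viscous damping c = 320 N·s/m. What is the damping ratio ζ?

0.170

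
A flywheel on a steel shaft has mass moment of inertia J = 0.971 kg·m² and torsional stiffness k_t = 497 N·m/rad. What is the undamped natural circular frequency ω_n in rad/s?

22.6 rad/s

ω_n = √(k_t/J) = √(497/0.971) = √511.8 = 22.62 rad/s.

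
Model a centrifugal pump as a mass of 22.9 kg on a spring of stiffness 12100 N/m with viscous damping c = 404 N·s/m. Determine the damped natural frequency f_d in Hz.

3.38 Hz

ω_n = √(k/m) = √(12100/22.9) = 22.99 rad/s.
Critical damping c_c = 2√(k·m) = 2√(12100 × 22.9) = 1053 N·s/m, so ζ = c/c_c = 404/1053 = 0.3837.
ω_d = ω_n√(1 − ζ²) = 22.99 × √(1 − 0.147) = 21.23 rad/s.
f_d = ω_d/(2π) = 3.378 Hz.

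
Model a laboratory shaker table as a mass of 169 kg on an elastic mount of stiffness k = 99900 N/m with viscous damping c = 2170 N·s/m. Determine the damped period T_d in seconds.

ω_n = √(k/m) = √(99900/169) = 24.31 rad/s.
Critical damping c_c = 2√(k·m) = 2√(99900 × 169) = 8218 N·s/m, so ζ = c/c_c = 2170/8218 = 0.2641.
ω_d = ω_n√(1 − ζ²) = 24.31 × √(1 − 0.0697) = 23.45 rad/s.
T_d = 2π/ω_d = 0.2679 s.

0.268 s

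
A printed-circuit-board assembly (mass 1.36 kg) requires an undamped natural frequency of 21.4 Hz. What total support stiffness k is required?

ω_n = 2πf_n = 2π × 21.4 = 134.5 rad/s.
k = m·ω_n² = 1.36 × 134.5² = 1.36 × 18080 = 24590 N/m.

24600 N/m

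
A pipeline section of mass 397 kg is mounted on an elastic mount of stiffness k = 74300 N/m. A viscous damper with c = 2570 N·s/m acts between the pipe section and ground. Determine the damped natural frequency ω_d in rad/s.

13.3 rad/s

ω_n = √(k/m) = √(74300/397) = 13.68 rad/s.
Critical damping c_c = 2√(k·m) = 2√(74300 × 397) = 10860 N·s/m, so ζ = c/c_c = 2570/10860 = 0.2366.
ω_d = ω_n√(1 − ζ²) = 13.68 × √(1 − 0.0560) = 13.29 rad/s.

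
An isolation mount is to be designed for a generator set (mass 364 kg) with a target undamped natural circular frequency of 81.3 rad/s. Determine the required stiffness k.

k = m·ω_n² = 364 × 81.30² = 364 × 6610 = 2406000 N/m.

2410000 N/m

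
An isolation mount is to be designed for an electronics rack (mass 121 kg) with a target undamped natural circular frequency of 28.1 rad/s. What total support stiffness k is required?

k = m·ω_n² = 121 × 28.10² = 121 × 789.6 = 95540 N/m.

95500 N/m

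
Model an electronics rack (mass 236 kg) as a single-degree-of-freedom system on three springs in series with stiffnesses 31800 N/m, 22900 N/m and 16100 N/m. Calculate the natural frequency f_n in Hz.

0.884 Hz

Series springs: 1/k_eq = 1/31800 + 1/22900 + 1/16100 = 0.0001372, so k_eq = 7287 N/m.
ω_n = √(k_eq/m) = √(7287/236) = √30.88 = 5.557 rad/s.
f_n = ω_n/(2π) = 5.557/6.283 = 0.8844 Hz.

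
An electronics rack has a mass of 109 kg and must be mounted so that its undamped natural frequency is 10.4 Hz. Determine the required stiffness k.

ω_n = 2πf_n = 2π × 10.4 = 65.35 rad/s.
k = m·ω_n² = 109 × 65.35² = 109 × 4270 = 465400 N/m.

465000 N/m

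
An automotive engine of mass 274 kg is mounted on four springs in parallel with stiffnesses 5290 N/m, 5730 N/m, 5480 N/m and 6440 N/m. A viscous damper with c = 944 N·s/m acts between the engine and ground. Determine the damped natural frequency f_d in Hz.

1.43 Hz

Parallel springs add: k_eq = 5290 + 5730 + 5480 + 6440 = 22940 N/m.
ω_n = √(k_eq/m) = √(22940/274) = 9.150 rad/s.
Critical damping c_c = 2√(k_eq·m) = 2√(22940 × 274) = 5014 N·s/m, so ζ = c/c_c = 944/5014 = 0.1883.
ω_d = ω_n√(1 − ζ²) = 9.150 × √(1 − 0.0354) = 8.986 rad/s.
f_d = ω_d/(2π) = 1.430 Hz.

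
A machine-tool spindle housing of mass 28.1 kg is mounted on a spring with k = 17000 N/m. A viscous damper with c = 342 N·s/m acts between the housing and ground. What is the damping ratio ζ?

ω_n = √(k/m) = √(17000/28.1) = 24.60 rad/s.
Critical damping c_c = 2√(k·m) = 2√(17000 × 28.1) = 1382 N·s/m, so ζ = c/c_c = 342/1382 = 0.2474.

0.247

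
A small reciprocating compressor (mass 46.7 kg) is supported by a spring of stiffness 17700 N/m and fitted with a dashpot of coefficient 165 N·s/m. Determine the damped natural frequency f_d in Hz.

ω_n = √(k/m) = √(17700/46.7) = 19.47 rad/s.
Critical damping c_c = 2√(k·m) = 2√(17700 × 46.7) = 1818 N·s/m, so ζ = c/c_c = 165/1818 = 0.09074.
ω_d = ω_n√(1 − ζ²) = 19.47 × √(1 − 0.00823) = 19.39 rad/s.
f_d = ω_d/(2π) = 3.086 Hz.

3.09 Hz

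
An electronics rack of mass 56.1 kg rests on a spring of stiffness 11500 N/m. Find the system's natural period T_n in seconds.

ω_n = √(k/m) = √(11500/56.1) = √205.0 = 14.32 rad/s.
T_n = 2π/ω_n = 6.283/14.32 = 0.4388 s.

0.439 s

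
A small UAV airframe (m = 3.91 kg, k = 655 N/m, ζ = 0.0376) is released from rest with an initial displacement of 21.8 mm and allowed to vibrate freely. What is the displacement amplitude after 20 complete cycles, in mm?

0.193 mm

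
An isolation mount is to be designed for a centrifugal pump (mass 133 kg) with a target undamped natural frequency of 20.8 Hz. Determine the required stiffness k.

2270000 N/m

ω_n = 2πf_n = 2π × 20.8 = 130.7 rad/s.
k = m·ω_n² = 133 × 130.7² = 133 × 17080 = 2272000 N/m.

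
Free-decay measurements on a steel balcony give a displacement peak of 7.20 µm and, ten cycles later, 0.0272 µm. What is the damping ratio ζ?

Logarithmic decrement δ = (1/n)·ln(x₀/x_n) = (1/10)·ln(7.20/0.0272) = (1/10)·ln(264.7) = 0.5579.
ζ = δ/√(4π² + δ²) = 0.5579/√(39.48 + 0.311) = 0.5579/6.308 = 0.08844.

0.0884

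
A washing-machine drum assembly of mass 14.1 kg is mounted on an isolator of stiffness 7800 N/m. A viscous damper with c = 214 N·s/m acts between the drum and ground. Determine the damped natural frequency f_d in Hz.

3.54 Hz

ω_n = √(k/m) = √(7800/14.1) = 23.52 rad/s.
Critical damping c_c = 2√(k·m) = 2√(7800 × 14.1) = 663.3 N·s/m, so ζ = c/c_c = 214/663.3 = 0.3226.
ω_d = ω_n√(1 − ζ²) = 23.52 × √(1 − 0.104) = 22.26 rad/s.
f_d = ω_d/(2π) = 3.543 Hz.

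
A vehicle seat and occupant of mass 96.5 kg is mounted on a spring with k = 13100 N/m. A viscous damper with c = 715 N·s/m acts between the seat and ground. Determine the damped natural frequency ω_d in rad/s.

ω_n = √(k/m) = √(13100/96.5) = 11.65 rad/s.
Critical damping c_c = 2√(k·m) = 2√(13100 × 96.5) = 2249 N·s/m, so ζ = c/c_c = 715/2249 = 0.3180.
ω_d = ω_n√(1 − ζ²) = 11.65 × √(1 − 0.101) = 11.05 rad/s.

11.0 rad/s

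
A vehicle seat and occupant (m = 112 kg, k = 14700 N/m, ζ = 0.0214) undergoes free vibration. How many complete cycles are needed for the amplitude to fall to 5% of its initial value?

23 cycles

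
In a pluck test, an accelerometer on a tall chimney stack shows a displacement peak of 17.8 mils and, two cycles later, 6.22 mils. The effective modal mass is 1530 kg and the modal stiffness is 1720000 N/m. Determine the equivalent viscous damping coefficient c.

8550 N·s/m

Logarithmic decrement δ = (1/n)·ln(x₀/x_n) = (1/2)·ln(17.8/6.22) = (1/2)·ln(2.862) = 0.5257.
ζ = δ/√(4π² + δ²) = 0.5257/√(39.48 + 0.276) = 0.5257/6.305 = 0.08338.
c = ζ · 2√(km) = 0.08338 × 2√(1720000 × 1530) = 0.08338 × 102600 = 8555 N·s/m.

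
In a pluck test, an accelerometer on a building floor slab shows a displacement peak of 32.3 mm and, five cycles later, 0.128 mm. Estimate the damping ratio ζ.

Logarithmic decrement δ = (1/n)·ln(x₀/x_n) = (1/5)·ln(32.3/0.128) = (1/5)·ln(252.3) = 1.106.
ζ = δ/√(4π² + δ²) = 1.106/√(39.48 + 1.22) = 1.106/6.380 = 0.1734.

0.173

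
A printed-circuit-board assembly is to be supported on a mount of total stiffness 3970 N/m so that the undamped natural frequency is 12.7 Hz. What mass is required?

ω_n = 2πf_n = 2π × 12.7 = 79.80 rad/s.
m = k/ω_n² = 3970/79.80² = 3970/6367 = 0.6235 kg.

0.623 kg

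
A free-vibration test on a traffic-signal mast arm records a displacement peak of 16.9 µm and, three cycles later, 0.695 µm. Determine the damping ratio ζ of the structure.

0.167

Logarithmic decrement δ = (1/n)·ln(x₀/x_n) = (1/3)·ln(16.9/0.695) = (1/3)·ln(24.32) = 1.064.
ζ = δ/√(4π² + δ²) = 1.064/√(39.48 + 1.13) = 1.064/6.373 = 0.1669.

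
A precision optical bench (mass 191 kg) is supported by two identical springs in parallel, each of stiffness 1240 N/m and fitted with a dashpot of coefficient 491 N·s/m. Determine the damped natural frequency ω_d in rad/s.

3.37 rad/s

Parallel springs add: k_eq = 2 × 1240 = 2480 N/m.
ω_n = √(k_eq/m) = √(2480/191) = 3.603 rad/s.
Critical damping c_c = 2√(k_eq·m) = 2√(2480 × 191) = 1376 N·s/m, so ζ = c/c_c = 491/1376 = 0.3567.
ω_d = ω_n√(1 − ζ²) = 3.603 × √(1 − 0.127) = 3.366 rad/s.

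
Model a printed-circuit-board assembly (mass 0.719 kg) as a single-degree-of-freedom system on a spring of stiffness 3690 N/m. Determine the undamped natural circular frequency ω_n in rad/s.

ω_n = √(k/m) = √(3690/0.719) = √5132 = 71.64 rad/s.

71.6 rad/s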